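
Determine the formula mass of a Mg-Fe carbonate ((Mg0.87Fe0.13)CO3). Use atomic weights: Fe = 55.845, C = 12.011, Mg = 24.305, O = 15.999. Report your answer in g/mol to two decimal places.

M = 0.87·24.305 + 0.13·55.845 + 1·12.011 + 3·15.999

88.41 g/mol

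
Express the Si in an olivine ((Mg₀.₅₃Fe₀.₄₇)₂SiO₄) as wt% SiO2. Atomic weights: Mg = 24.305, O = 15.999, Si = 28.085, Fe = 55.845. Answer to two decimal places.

35.27 wt%

Formula mass = 170.339 g/mol.
1 Si → 1.0000 mol SiO2 per formula unit; M(SiO2) = 60.083, so SiO2 mass = 60.083 g.
60.083/170.339 × 100 = 35.27 wt%.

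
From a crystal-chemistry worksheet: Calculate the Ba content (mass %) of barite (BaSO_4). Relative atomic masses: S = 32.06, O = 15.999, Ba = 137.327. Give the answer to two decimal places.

58.84 mass %

M(BaSO_4) = 233.383 g/mol.
Ba contributes 1 × 137.327 = 137.327 g per mole.
137.327/233.383 = 0.5884 → 58.84%.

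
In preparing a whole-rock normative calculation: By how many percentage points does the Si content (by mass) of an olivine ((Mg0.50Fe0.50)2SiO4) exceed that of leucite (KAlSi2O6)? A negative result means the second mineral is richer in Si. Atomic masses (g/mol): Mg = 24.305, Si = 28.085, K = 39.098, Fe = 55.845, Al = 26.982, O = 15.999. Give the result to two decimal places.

-9.43 percentage points

First mineral: 28.085 g Si in 172.231 g formula = 16.31 wt% Si.
Second mineral: 56.170 g Si in 218.244 g formula = 25.74 wt% Si.
16.31% − 25.74% gives a difference of -9.43 percentage points.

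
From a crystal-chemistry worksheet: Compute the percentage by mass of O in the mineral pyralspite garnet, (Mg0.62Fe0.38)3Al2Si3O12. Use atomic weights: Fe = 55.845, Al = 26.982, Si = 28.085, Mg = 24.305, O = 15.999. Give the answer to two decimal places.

M((Mg0.62Fe0.38)3Al2Si3O12) = 439.078 g/mol.
O contributes 12 × 15.999 = 191.988 g per mole.
191.988/439.078 = 0.4373 → 43.73%.

43.73 weight percent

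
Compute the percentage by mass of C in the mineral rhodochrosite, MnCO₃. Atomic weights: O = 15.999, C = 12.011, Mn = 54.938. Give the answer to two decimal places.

10.45 wt%

Molar mass of MnCO₃: 1×54.938 + 1×12.011 + 3×15.999 = 114.946 g/mol.
Mass of C per formula unit: 1 × 12.011 = 12.011 g.
Weight fraction C = 12.011 / 114.946 = 0.1045.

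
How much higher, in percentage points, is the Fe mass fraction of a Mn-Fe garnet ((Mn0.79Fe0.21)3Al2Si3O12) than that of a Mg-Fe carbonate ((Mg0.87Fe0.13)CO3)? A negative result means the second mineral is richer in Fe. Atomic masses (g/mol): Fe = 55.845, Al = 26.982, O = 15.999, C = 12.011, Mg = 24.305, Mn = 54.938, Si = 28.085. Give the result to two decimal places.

First mineral: 35.182 g Fe in 495.592 g formula = 7.10 wt% Fe.
Second mineral: 7.260 g Fe in 88.413 g formula = 8.21 wt% Fe.
7.10% − 8.21% gives a difference of -1.11 percentage points.

-1.11 percentage points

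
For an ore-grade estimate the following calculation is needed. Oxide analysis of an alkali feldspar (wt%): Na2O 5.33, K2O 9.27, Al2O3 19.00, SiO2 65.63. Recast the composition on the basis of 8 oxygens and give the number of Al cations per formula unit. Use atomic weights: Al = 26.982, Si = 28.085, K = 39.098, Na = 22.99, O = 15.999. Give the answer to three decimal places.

1.018 Al apfu

5.33 wt% Na2O ÷ 61.979 g/mol = 0.08600 mol, giving 0.17200 Na and 0.08600 O.
9.27 wt% K2O ÷ 94.195 g/mol = 0.09841 mol, giving 0.19682 K and 0.09841 O.
19.00 wt% Al2O3 ÷ 101.961 g/mol = 0.18635 mol, giving 0.37270 Al and 0.55905 O.
65.63 wt% SiO2 ÷ 60.083 g/mol = 1.09232 mol, giving 1.09232 Si and 2.18464 O.
Oxygen sums to 2.92810; scaling by 8/2.92810 = 2.73215 puts the formula on 8 O.
Al: 0.37270 × 2.73215 = 1.018 atoms per formula unit.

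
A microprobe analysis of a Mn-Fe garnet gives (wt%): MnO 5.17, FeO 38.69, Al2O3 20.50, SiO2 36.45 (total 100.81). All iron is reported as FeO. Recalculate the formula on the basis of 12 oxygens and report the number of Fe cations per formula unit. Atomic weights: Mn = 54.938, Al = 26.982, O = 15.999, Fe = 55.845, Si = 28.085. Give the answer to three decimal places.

MnO (M=70.937): mol = 0.07288; Mn = 0.07288, O = 0.07288.
FeO (M=71.844): mol = 0.53853; Fe = 0.53853, O = 0.53853.
Al2O3 (M=101.961): mol = 0.20106; Al = 0.40212, O = 0.60318.
SiO2 (M=60.083): mol = 0.60666; Si = 0.60666, O = 1.21332.
ΣO = 2.42791; factor = 12/ΣO = 4.94252.
Fe apfu = 0.53853 × 4.94252 = 2.662.

2.662 Fe apfu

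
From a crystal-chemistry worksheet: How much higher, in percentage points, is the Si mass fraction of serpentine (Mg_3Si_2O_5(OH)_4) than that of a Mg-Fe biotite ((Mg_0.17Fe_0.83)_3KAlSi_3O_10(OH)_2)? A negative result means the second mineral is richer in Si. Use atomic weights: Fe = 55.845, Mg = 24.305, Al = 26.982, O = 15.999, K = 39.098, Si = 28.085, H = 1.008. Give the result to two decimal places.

3.28 percentage points

First mineral: 56.170 g Si in 277.108 g formula = 20.27 wt% Si.
Second mineral: 84.255 g Si in 495.789 g formula = 16.99 wt% Si.
20.27% − 16.99% gives a difference of 3.28 percentage points.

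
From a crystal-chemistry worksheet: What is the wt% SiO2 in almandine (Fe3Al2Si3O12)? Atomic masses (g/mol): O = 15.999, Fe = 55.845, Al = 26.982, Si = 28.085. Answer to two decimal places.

Formula mass = 497.742 g/mol.
3 Si → 3.0000 mol SiO2 per formula unit; M(SiO2) = 60.083, so SiO2 mass = 180.249 g.
180.249/497.742 × 100 = 36.21 wt%.

36.21 wt%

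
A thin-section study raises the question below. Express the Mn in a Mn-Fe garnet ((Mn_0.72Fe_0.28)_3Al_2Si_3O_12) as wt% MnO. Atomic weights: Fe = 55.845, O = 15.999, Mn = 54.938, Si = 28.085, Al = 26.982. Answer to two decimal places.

30.91 wt%

Formula mass = 495.783 g/mol.
2.16 Mn → 2.1600 mol MnO per formula unit; M(MnO) = 70.937, so MnO mass = 153.224 g.
153.224/495.783 × 100 = 30.91 wt%.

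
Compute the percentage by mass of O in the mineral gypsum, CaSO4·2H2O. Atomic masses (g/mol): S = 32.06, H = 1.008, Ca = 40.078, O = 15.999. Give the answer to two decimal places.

55.76 mass %

Formula mass = 1*40.078 + 1*32.06 + 6*15.999 + 4*1.008 = 172.164 g/mol, of which 95.994 g is O.
So O makes up 95.994/172.164 = 0.5576 of the mass, i.e. 55.76%.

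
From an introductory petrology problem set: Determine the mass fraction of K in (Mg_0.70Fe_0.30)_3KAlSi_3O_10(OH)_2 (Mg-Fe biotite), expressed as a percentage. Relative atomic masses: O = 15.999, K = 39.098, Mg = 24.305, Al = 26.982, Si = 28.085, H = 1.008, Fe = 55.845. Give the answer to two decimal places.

8.77 mass %

Formula mass = 2.10×24.305 + 0.90×55.845 + 1×39.098 + 1×26.982 + 3×28.085 + 12×15.999 + 2×1.008 = 445.640 g/mol, of which 39.098 g is K.
So K makes up 39.098/445.640 = 0.0877 of the mass, i.e. 8.77%.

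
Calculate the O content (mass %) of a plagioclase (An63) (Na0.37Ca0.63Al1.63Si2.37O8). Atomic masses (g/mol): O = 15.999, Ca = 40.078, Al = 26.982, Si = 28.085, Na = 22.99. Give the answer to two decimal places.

47.01 mass %

Formula mass = 0.37·22.99 + 0.63·40.078 + 1.63·26.982 + 2.37·28.085 + 8·15.999 = 272.290 g/mol, of which 127.992 g is O.
So O makes up 127.992/272.290 = 0.4701 of the mass, i.e. 47.01%.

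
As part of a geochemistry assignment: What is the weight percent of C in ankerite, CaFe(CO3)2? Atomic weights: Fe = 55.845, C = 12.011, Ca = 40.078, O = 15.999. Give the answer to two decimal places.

Formula mass = 1×40.078 + 1×55.845 + 2×12.011 + 6×15.999 = 215.939 g/mol, of which 24.022 g is C.
So C makes up 24.022/215.939 = 0.1112 of the mass, i.e. 11.12%.

11.12 weight percent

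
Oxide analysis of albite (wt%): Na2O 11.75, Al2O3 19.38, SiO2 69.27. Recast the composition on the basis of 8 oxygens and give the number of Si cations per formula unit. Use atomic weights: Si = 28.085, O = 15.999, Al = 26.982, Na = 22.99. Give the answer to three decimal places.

3.009 Si apfu

11.75 wt% Na2O ÷ 61.979 g/mol = 0.18958 mol, giving 0.37916 Na and 0.18958 O.
19.38 wt% Al2O3 ÷ 101.961 g/mol = 0.19007 mol, giving 0.38014 Al and 0.57021 O.
69.27 wt% SiO2 ÷ 60.083 g/mol = 1.15291 mol, giving 1.15291 Si and 2.30582 O.
Oxygen sums to 3.06561; scaling by 8/3.06561 = 2.60959 puts the formula on 8 O.
Si: 1.15291 × 2.60959 = 3.009 atoms per formula unit.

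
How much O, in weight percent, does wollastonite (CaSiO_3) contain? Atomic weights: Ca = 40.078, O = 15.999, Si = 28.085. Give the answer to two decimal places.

41.32 weight percent

M(CaSiO_3) = 116.160 g/mol.
O contributes 3 × 15.999 = 47.997 g per mole.
47.997/116.160 = 0.4132 → 41.32%.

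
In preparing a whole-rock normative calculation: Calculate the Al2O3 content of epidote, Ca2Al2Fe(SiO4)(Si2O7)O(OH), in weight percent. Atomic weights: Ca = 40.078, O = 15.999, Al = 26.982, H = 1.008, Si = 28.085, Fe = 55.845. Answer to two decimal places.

21.10 wt%

Molar mass of Ca2Al2Fe(SiO4)(Si2O7)O(OH) = 2×40.078 + 2×26.982 + 1×55.845 + 3×28.085 + 13×15.999 + 1×1.008 = 483.215 g/mol.
Each formula unit contains 2 Al, equivalent to 2/2 = 1.0000 mol Al2O3.
M(Al2O3) = 2×26.982 + 3×15.999 = 101.961 g/mol.
Mass of Al2O3 per formula unit = 1.0000 × 101.961 = 101.961 g.
Al2O3 wt% = 101.961 / 483.215 × 100 = 21.10%.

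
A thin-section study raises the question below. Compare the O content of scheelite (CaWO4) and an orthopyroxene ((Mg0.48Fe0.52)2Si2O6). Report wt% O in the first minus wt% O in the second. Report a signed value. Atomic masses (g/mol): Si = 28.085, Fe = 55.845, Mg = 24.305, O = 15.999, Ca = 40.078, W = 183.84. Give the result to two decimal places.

M(CaWO4) = 287.914 g/mol, so wt% O = 63.996/287.914 × 100 = 22.23%.
M((Mg0.48Fe0.52)2Si2O6) = 233.576 g/mol, so wt% O = 95.994/233.576 × 100 = 41.10%.
22.23 − 41.10 = -18.87 pp.

-18.87 percentage points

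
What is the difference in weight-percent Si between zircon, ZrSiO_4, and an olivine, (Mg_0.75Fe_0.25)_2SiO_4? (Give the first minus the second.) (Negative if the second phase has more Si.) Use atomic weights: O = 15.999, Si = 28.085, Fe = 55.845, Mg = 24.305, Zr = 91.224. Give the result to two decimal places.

M(ZrSiO_4) = 183.305 g/mol, so wt% Si = 28.085/183.305 × 100 = 15.32%.
M((Mg_0.75Fe_0.25)_2SiO_4) = 156.461 g/mol, so wt% Si = 28.085/156.461 × 100 = 17.95%.
15.32 − 17.95 = -2.63 pp.

-2.63 percentage points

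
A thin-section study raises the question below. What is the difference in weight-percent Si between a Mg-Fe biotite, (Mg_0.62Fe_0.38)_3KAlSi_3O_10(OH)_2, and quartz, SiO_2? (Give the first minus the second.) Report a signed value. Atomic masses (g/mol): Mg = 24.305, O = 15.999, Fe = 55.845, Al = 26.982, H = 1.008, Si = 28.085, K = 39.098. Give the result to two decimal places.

First mineral: 84.255 g Si in 453.210 g formula = 18.59 wt% Si.
Second mineral: 28.085 g Si in 60.083 g formula = 46.74 wt% Si.
18.59% − 46.74% gives a difference of -28.15 percentage points.

-28.15 percentage points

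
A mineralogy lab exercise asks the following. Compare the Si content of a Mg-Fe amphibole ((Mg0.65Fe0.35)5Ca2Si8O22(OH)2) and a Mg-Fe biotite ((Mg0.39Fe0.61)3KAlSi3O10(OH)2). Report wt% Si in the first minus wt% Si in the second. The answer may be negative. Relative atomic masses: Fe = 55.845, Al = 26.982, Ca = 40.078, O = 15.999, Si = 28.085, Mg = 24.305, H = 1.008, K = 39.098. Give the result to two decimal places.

First mineral: 224.680 g Si in 867.548 g formula = 25.90 wt% Si.
Second mineral: 84.255 g Si in 474.972 g formula = 17.74 wt% Si.
25.90% − 17.74% gives a difference of 8.16 percentage points.

8.16 percentage points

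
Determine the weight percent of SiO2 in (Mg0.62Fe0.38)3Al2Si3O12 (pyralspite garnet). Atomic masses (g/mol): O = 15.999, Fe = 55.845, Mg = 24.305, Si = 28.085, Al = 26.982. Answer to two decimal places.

Molar mass of (Mg0.62Fe0.38)3Al2Si3O12 = 1.86·24.305 + 1.14·55.845 + 2·26.982 + 3·28.085 + 12·15.999 = 439.078 g/mol.
Each formula unit contains 3 Si, equivalent to 3/1 = 3.0000 mol SiO2.
M(SiO2) = 1×28.085 + 2×15.999 = 60.083 g/mol.
Mass of SiO2 per formula unit = 3.0000 × 60.083 = 180.249 g.
SiO2 wt% = 180.249 / 439.078 × 100 = 41.05%.

41.05 wt%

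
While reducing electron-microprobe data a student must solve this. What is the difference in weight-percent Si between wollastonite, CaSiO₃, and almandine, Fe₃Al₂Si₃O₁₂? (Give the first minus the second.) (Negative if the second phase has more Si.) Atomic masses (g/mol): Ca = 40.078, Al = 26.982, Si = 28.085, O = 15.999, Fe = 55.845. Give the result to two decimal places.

7.25 percentage points

First mineral: 28.085 g Si in 116.160 g formula = 24.18 wt% Si.
Second mineral: 84.255 g Si in 497.742 g formula = 16.93 wt% Si.
24.18% − 16.93% gives a difference of 7.25 percentage points.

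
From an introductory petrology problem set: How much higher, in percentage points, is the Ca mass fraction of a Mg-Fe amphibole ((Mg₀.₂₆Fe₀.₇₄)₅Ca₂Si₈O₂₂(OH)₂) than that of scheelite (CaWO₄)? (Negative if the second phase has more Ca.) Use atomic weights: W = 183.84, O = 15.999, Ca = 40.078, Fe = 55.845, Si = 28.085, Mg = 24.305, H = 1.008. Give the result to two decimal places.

First mineral: 80.156 g Ca in 929.051 g formula = 8.63 wt% Ca.
Second mineral: 40.078 g Ca in 287.914 g formula = 13.92 wt% Ca.
8.63% − 13.92% gives a difference of -5.29 percentage points.

-5.29 percentage points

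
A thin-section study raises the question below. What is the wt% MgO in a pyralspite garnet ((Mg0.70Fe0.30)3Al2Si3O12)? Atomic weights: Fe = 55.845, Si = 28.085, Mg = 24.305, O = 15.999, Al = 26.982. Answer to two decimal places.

19.61 wt%

Formula mass = 431.508 g/mol.
2.10 Mg → 2.1000 mol MgO per formula unit; M(MgO) = 40.304, so MgO mass = 84.638 g.
84.638/431.508 × 100 = 19.61 wt%.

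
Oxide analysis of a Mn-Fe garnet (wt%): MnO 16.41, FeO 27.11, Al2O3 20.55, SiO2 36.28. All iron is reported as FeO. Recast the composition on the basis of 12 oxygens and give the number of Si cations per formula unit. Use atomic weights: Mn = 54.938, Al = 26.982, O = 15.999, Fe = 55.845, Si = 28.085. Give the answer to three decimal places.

MnO: 16.41/70.937 = 0.23133 mol → 0.23133 mol Mn, 0.23133 mol O.
FeO: 27.11/71.844 = 0.37735 mol → 0.37735 mol Fe, 0.37735 mol O.
Al2O3: 20.55/101.961 = 0.20155 mol → 0.40310 mol Al, 0.60465 mol O.
SiO2: 36.28/60.083 = 0.60383 mol → 0.60383 mol Si, 1.20766 mol O.
Total oxygen = 2.42099 mol. Normalization factor = 12/2.42099 = 4.95665.
Si per 12 O = 0.60383 × 4.95665 = 2.993.

2.993 Si apfu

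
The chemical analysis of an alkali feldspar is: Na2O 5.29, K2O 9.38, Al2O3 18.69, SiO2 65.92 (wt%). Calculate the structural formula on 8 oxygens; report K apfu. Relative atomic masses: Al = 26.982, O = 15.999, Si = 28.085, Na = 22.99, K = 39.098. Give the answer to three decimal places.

Na2O (M=61.979): mol = 0.08535; Na = 0.17070, O = 0.08535.
K2O (M=94.195): mol = 0.09958; K = 0.19916, O = 0.09958.
Al2O3 (M=101.961): mol = 0.18331; Al = 0.36662, O = 0.54993.
SiO2 (M=60.083): mol = 1.09715; Si = 1.09715, O = 2.19430.
ΣO = 2.92916; factor = 8/ΣO = 2.73116.
K apfu = 0.19916 × 2.73116 = 0.544.

0.544 K apfu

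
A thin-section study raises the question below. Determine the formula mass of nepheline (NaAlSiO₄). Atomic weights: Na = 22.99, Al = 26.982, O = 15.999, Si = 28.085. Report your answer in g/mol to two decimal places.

142.05 g/mol

M = 1*22.99 + 1*26.982 + 1*28.085 + 4*15.999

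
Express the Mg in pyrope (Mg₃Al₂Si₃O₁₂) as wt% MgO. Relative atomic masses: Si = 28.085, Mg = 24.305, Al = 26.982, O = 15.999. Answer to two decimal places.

29.99 wt%

M(Mg₃Al₂Si₃O₁₂) = 403.122 g/mol; M(MgO) = 40.304 g/mol.
Moles MgO per formula unit = 3 Mg ÷ 1 = 3.0000.
MgO fraction = (3.0000 × 40.304) / 403.122 = 120.912/403.122 = 0.2999.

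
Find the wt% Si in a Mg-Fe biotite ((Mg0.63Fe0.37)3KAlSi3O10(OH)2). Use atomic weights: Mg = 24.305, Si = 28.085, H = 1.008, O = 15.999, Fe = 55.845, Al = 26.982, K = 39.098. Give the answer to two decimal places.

Molar mass of (Mg0.63Fe0.37)3KAlSi3O10(OH)2: 1.89·24.305 + 1.11·55.845 + 1·39.098 + 1·26.982 + 3·28.085 + 12·15.999 + 2·1.008 = 452.263 g/mol.
Mass of Si per formula unit: 3 × 28.085 = 84.255 g.
Weight fraction Si = 84.255 / 452.263 = 0.1863.

18.63 mass %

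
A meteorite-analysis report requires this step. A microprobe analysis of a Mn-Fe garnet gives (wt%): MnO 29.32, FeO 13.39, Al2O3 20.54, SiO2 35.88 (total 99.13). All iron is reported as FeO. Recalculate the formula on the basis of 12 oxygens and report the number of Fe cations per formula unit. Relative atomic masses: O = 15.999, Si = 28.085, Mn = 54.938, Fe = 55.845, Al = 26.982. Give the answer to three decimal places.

0.933 Fe apfu

MnO (M=70.937): mol = 0.41332; Mn = 0.41332, O = 0.41332.
FeO (M=71.844): mol = 0.18638; Fe = 0.18638, O = 0.18638.
Al2O3 (M=101.961): mol = 0.20145; Al = 0.40290, O = 0.60435.
SiO2 (M=60.083): mol = 0.59717; Si = 0.59717, O = 1.19434.
ΣO = 2.39839; factor = 12/ΣO = 5.00336.
Fe apfu = 0.18638 × 5.00336 = 0.933.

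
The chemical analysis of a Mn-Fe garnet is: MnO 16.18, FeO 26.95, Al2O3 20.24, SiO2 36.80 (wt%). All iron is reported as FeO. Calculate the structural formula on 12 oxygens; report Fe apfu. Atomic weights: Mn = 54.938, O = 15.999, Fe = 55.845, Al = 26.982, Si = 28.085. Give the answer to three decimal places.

1.857 Fe apfu

MnO (M=70.937): mol = 0.22809; Mn = 0.22809, O = 0.22809.
FeO (M=71.844): mol = 0.37512; Fe = 0.37512, O = 0.37512.
Al2O3 (M=101.961): mol = 0.19851; Al = 0.39702, O = 0.59553.
SiO2 (M=60.083): mol = 0.61249; Si = 0.61249, O = 1.22498.
ΣO = 2.42372; factor = 12/ΣO = 4.95107.
Fe apfu = 0.37512 × 4.95107 = 1.857.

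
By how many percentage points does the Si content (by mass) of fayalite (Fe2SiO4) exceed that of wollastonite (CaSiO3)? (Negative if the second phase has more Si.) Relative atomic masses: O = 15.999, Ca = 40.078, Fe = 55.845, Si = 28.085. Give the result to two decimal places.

-10.40 percentage points

Si in Fe2SiO4: molar mass 203.771 g/mol; 1×28.085 = 28.085 g → 13.78 wt%.
Si in CaSiO3: molar mass 116.160 g/mol; 1×28.085 = 28.085 g → 24.18 wt%.
Difference = 13.78 − 24.18 = -10.40 percentage points.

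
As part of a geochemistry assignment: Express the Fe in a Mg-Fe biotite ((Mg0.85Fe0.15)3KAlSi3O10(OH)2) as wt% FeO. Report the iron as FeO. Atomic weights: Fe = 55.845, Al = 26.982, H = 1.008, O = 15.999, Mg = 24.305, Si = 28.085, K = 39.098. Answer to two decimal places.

7.49 wt%

M((Mg0.85Fe0.15)3KAlSi3O10(OH)2) = 431.447 g/mol; M(FeO) = 71.844 g/mol.
Moles FeO per formula unit = 0.45 Fe ÷ 1 = 0.4500.
FeO fraction = (0.4500 × 71.844) / 431.447 = 32.330/431.447 = 0.0749.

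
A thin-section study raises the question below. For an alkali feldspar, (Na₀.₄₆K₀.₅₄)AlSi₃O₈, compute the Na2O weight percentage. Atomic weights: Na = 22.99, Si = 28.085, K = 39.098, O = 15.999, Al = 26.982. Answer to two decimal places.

M((Na₀.₄₆K₀.₅₄)AlSi₃O₈) = 270.917 g/mol; M(Na2O) = 61.979 g/mol.
Moles Na2O per formula unit = 0.46 Na ÷ 2 = 0.2300.
Na2O fraction = (0.2300 × 61.979) / 270.917 = 14.255/270.917 = 0.0526.

5.26 wt%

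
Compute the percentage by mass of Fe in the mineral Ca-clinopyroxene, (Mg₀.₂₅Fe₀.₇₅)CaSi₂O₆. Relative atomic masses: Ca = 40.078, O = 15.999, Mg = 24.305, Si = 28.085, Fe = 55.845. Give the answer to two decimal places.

17.44 weight percent

M((Mg₀.₂₅Fe₀.₇₅)CaSi₂O₆) = 240.202 g/mol.
Fe contributes 0.75 × 55.845 = 41.884 g per mole.
41.884/240.202 = 0.1744 → 17.44%.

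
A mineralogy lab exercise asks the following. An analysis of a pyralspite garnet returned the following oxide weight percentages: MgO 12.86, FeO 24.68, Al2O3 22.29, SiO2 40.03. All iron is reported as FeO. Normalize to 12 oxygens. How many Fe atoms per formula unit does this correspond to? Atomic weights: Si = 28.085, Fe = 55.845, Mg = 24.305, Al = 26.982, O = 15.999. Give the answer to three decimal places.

MgO: 12.86/40.304 = 0.31908 mol → 0.31908 mol Mg, 0.31908 mol O.
FeO: 24.68/71.844 = 0.34352 mol → 0.34352 mol Fe, 0.34352 mol O.
Al2O3: 22.29/101.961 = 0.21861 mol → 0.43722 mol Al, 0.65583 mol O.
SiO2: 40.03/60.083 = 0.66625 mol → 0.66625 mol Si, 1.33250 mol O.
Total oxygen = 2.65093 mol. Normalization factor = 12/2.65093 = 4.52671.
Fe per 12 O = 0.34352 × 4.52671 = 1.555.

1.555 Fe apfu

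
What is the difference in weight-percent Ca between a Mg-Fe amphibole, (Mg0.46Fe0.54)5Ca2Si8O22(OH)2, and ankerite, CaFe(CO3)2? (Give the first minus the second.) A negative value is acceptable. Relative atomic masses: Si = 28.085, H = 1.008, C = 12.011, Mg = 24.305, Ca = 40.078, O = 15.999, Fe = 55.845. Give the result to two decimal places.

M((Mg0.46Fe0.54)5Ca2Si8O22(OH)2) = 897.511 g/mol, so wt% Ca = 80.156/897.511 × 100 = 8.93%.
M(CaFe(CO3)2) = 215.939 g/mol, so wt% Ca = 40.078/215.939 × 100 = 18.56%.
8.93 − 18.56 = -9.63 pp.

-9.63 percentage points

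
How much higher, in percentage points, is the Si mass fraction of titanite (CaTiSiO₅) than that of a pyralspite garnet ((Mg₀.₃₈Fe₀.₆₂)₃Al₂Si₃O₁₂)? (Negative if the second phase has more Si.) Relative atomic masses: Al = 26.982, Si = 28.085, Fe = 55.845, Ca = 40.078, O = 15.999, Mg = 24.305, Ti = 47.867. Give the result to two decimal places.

First mineral: 28.085 g Si in 196.025 g formula = 14.33 wt% Si.
Second mineral: 84.255 g Si in 461.786 g formula = 18.25 wt% Si.
14.33% − 18.25% gives a difference of -3.92 percentage points.

-3.92 percentage points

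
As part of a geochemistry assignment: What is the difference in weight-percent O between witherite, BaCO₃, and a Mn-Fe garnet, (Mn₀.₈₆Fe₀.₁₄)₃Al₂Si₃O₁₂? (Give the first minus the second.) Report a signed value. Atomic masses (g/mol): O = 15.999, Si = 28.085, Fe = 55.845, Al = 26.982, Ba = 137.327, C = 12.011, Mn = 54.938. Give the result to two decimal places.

-14.43 percentage points

First mineral: 47.997 g O in 197.335 g formula = 24.32 wt% O.
Second mineral: 191.988 g O in 495.402 g formula = 38.75 wt% O.
24.32% − 38.75% gives a difference of -14.43 percentage points.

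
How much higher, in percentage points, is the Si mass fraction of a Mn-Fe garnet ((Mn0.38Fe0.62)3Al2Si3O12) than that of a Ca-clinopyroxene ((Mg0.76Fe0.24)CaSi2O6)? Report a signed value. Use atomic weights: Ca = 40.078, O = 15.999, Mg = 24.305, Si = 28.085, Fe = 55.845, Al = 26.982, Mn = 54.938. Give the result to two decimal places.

M((Mn0.38Fe0.62)3Al2Si3O12) = 496.708 g/mol, so wt% Si = 84.255/496.708 × 100 = 16.96%.
M((Mg0.76Fe0.24)CaSi2O6) = 224.117 g/mol, so wt% Si = 56.170/224.117 × 100 = 25.06%.
16.96 − 25.06 = -8.10 pp.

-8.10 percentage points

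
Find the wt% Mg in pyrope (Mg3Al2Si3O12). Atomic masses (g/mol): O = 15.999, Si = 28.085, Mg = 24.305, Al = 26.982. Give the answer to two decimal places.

Formula mass = 3·24.305 + 2·26.982 + 3·28.085 + 12·15.999 = 403.122 g/mol, of which 72.915 g is Mg.
So Mg makes up 72.915/403.122 = 0.1809 of the mass, i.e. 18.09%.

18.09 wt%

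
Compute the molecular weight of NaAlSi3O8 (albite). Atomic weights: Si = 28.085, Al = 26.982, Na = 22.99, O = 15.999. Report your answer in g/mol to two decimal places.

The formula mass is the sum 1×22.99 + 1×26.982 + 3×28.085 + 8×15.999.

262.22 g/mol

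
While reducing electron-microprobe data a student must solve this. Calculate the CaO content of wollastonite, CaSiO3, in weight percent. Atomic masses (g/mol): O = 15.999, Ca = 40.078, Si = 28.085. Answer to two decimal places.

48.28 wt%

Molar mass of CaSiO3 = 1×40.078 + 1×28.085 + 3×15.999 = 116.160 g/mol.
Each formula unit contains 1 Ca, equivalent to 1/1 = 1.0000 mol CaO.
M(CaO) = 1×40.078 + 1×15.999 = 56.077 g/mol.
Mass of CaO per formula unit = 1.0000 × 56.077 = 56.077 g.
CaO wt% = 56.077 / 116.160 × 100 = 48.28%.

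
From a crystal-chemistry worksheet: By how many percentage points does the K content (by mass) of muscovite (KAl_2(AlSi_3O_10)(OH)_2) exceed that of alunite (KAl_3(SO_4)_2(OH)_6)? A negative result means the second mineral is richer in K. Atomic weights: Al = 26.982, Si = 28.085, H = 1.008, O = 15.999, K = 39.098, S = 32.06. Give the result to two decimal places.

M(KAl_2(AlSi_3O_10)(OH)_2) = 398.303 g/mol, so wt% K = 39.098/398.303 × 100 = 9.82%.
M(KAl_3(SO_4)_2(OH)_6) = 414.198 g/mol, so wt% K = 39.098/414.198 × 100 = 9.44%.
9.82 − 9.44 = 0.38 pp.

0.38 percentage points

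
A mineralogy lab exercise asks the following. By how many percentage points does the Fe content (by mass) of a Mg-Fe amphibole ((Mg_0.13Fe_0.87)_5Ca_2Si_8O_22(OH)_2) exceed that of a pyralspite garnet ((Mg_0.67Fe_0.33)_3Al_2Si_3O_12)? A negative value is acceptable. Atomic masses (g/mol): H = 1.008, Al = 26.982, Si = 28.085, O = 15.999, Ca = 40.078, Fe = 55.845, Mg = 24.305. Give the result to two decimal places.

12.85 percentage points

M((Mg_0.13Fe_0.87)_5Ca_2Si_8O_22(OH)_2) = 949.552 g/mol, so wt% Fe = 242.926/949.552 × 100 = 25.58%.
M((Mg_0.67Fe_0.33)_3Al_2Si_3O_12) = 434.347 g/mol, so wt% Fe = 55.287/434.347 × 100 = 12.73%.
25.58 − 12.73 = 12.85 pp.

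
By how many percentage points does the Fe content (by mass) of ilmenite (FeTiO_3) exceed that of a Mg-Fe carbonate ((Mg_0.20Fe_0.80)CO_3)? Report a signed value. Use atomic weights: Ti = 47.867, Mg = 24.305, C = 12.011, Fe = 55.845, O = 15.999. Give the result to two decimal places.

-3.97 percentage points

First mineral: 55.845 g Fe in 151.709 g formula = 36.81 wt% Fe.
Second mineral: 44.676 g Fe in 109.545 g formula = 40.78 wt% Fe.
36.81% − 40.78% gives a difference of -3.97 percentage points.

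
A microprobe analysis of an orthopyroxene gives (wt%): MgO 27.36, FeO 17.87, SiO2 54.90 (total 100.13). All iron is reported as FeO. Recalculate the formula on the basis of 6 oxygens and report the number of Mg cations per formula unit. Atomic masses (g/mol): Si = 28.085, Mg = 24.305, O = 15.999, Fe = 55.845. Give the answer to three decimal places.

1.478 Mg apfu

MgO (M=40.304): mol = 0.67884; Mg = 0.67884, O = 0.67884.
FeO (M=71.844): mol = 0.24873; Fe = 0.24873, O = 0.24873.
SiO2 (M=60.083): mol = 0.91374; Si = 0.91374, O = 1.82748.
ΣO = 2.75505; factor = 6/ΣO = 2.17782.
Mg apfu = 0.67884 × 2.17782 = 1.478.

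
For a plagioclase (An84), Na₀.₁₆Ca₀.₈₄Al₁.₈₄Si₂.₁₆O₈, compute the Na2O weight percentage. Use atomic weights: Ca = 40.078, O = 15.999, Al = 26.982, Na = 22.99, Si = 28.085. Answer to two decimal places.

Molar mass of Na₀.₁₆Ca₀.₈₄Al₁.₈₄Si₂.₁₆O₈ = 0.16*22.99 + 0.84*40.078 + 1.84*26.982 + 2.16*28.085 + 8*15.999 = 275.646 g/mol.
Each formula unit contains 0.16 Na, equivalent to 0.16/2 = 0.0800 mol Na2O.
M(Na2O) = 2×22.99 + 1×15.999 = 61.979 g/mol.
Mass of Na2O per formula unit = 0.0800 × 61.979 = 4.958 g.
Na2O wt% = 4.958 / 275.646 × 100 = 1.80%.

1.80 wt%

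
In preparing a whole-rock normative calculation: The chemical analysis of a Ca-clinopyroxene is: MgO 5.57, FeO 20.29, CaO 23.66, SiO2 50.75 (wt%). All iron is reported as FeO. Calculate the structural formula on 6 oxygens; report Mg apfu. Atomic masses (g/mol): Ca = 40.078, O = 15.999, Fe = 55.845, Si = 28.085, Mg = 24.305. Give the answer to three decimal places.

5.57 wt% MgO ÷ 40.304 g/mol = 0.13820 mol, giving 0.13820 Mg and 0.13820 O.
20.29 wt% FeO ÷ 71.844 g/mol = 0.28242 mol, giving 0.28242 Fe and 0.28242 O.
23.66 wt% CaO ÷ 56.077 g/mol = 0.42192 mol, giving 0.42192 Ca and 0.42192 O.
50.75 wt% SiO2 ÷ 60.083 g/mol = 0.84466 mol, giving 0.84466 Si and 1.68932 O.
Oxygen sums to 2.53186; scaling by 6/2.53186 = 2.36980 puts the formula on 6 O.
Mg: 0.13820 × 2.36980 = 0.328 atoms per formula unit.

0.328 Mg apfu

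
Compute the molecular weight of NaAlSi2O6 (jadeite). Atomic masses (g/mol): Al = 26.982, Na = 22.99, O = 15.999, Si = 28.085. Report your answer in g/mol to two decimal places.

202.14 g/mol

The formula mass is the sum 1*22.99 + 1*26.982 + 2*28.085 + 6*15.999.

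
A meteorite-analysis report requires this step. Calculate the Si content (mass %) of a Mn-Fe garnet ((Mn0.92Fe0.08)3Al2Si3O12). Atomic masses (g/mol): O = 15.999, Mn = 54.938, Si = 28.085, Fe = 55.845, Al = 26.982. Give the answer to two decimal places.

17.01 mass %

M((Mn0.92Fe0.08)3Al2Si3O12) = 495.239 g/mol.
Si contributes 3 × 28.085 = 84.255 g per mole.
84.255/495.239 = 0.1701 → 17.01%.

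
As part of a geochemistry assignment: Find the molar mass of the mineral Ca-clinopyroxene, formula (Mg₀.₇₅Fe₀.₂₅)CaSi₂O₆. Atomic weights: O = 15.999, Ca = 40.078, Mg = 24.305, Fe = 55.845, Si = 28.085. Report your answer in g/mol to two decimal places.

The formula mass is the sum 0.75·24.305 + 0.25·55.845 + 1·40.078 + 2·28.085 + 6·15.999.

224.43 g/mol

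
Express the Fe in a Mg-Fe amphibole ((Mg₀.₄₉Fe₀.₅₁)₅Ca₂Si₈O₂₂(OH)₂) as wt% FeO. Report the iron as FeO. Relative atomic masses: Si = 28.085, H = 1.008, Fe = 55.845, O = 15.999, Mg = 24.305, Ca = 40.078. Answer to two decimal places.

Molar mass of (Mg₀.₄₉Fe₀.₅₁)₅Ca₂Si₈O₂₂(OH)₂ = 2.45×24.305 + 2.55×55.845 + 2×40.078 + 8×28.085 + 24×15.999 + 2×1.008 = 892.780 g/mol.
Each formula unit contains 2.55 Fe, equivalent to 2.55/1 = 2.5500 mol FeO.
M(FeO) = 1×55.845 + 1×15.999 = 71.844 g/mol.
Mass of FeO per formula unit = 2.5500 × 71.844 = 183.202 g.
FeO wt% = 183.202 / 892.780 × 100 = 20.52%.

20.52 wt%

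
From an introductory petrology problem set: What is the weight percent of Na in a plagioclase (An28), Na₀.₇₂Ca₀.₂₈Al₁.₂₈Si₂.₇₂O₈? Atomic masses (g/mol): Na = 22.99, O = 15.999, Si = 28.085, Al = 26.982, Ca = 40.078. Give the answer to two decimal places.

Molar mass of Na₀.₇₂Ca₀.₂₈Al₁.₂₈Si₂.₇₂O₈: 0.72*22.99 + 0.28*40.078 + 1.28*26.982 + 2.72*28.085 + 8*15.999 = 266.695 g/mol.
Mass of Na per formula unit: 0.72 × 22.99 = 16.553 g.
Weight fraction Na = 16.553 / 266.695 = 0.0621.

6.21 weight percent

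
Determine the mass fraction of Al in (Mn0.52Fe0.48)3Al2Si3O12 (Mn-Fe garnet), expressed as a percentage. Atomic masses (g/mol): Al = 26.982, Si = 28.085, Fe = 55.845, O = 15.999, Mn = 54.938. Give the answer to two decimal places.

10.87 wt%

M((Mn0.52Fe0.48)3Al2Si3O12) = 496.327 g/mol.
Al contributes 2 × 26.982 = 53.964 g per mole.
53.964/496.327 = 0.1087 → 10.87%.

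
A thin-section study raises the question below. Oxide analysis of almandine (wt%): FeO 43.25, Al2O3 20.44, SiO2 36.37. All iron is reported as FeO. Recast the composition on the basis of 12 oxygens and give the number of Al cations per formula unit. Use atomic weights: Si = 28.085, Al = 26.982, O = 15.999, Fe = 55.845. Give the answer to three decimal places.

43.25 wt% FeO ÷ 71.844 g/mol = 0.60200 mol, giving 0.60200 Fe and 0.60200 O.
20.44 wt% Al2O3 ÷ 101.961 g/mol = 0.20047 mol, giving 0.40094 Al and 0.60141 O.
36.37 wt% SiO2 ÷ 60.083 g/mol = 0.60533 mol, giving 0.60533 Si and 1.21066 O.
Oxygen sums to 2.41407; scaling by 12/2.41407 = 4.97086 puts the formula on 12 O.
Al: 0.40094 × 4.97086 = 1.993 atoms per formula unit.

1.993 Al apfu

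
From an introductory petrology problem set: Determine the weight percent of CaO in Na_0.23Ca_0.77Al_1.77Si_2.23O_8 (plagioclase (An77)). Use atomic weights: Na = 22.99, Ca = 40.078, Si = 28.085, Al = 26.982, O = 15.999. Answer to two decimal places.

15.73 wt%

Molar mass of Na_0.23Ca_0.77Al_1.77Si_2.23O_8 = 0.23·22.99 + 0.77·40.078 + 1.77·26.982 + 2.23·28.085 + 8·15.999 = 274.527 g/mol.
Each formula unit contains 0.77 Ca, equivalent to 0.77/1 = 0.7700 mol CaO.
M(CaO) = 1×40.078 + 1×15.999 = 56.077 g/mol.
Mass of CaO per formula unit = 0.7700 × 56.077 = 43.179 g.
CaO wt% = 43.179 / 274.527 × 100 = 15.73%.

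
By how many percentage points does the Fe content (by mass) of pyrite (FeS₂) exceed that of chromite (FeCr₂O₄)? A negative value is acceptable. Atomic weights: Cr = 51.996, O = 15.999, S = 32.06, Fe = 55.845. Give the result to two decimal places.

Fe in FeS₂: molar mass 119.965 g/mol; 1×55.845 = 55.845 g → 46.55 wt%.
Fe in FeCr₂O₄: molar mass 223.833 g/mol; 1×55.845 = 55.845 g → 24.95 wt%.
Difference = 46.55 − 24.95 = 21.60 percentage points.

21.60 percentage points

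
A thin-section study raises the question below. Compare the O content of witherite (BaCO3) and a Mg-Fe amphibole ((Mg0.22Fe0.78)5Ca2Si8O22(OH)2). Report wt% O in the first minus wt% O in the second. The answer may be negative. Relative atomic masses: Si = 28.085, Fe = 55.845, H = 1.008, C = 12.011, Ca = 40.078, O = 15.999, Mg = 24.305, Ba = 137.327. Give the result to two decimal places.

-16.73 percentage points

O in BaCO3: molar mass 197.335 g/mol; 3×15.999 = 47.997 g → 24.32 wt%.
O in (Mg0.22Fe0.78)5Ca2Si8O22(OH)2: molar mass 935.359 g/mol; 24×15.999 = 383.976 g → 41.05 wt%.
Difference = 24.32 − 41.05 = -16.73 percentage points.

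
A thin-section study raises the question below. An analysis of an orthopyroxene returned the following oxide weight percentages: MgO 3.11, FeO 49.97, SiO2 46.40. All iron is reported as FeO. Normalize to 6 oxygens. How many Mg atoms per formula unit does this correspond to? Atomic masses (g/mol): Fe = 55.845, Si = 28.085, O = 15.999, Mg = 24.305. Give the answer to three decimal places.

0.200 Mg apfu

3.11 wt% MgO ÷ 40.304 g/mol = 0.07716 mol, giving 0.07716 Mg and 0.07716 O.
49.97 wt% FeO ÷ 71.844 g/mol = 0.69553 mol, giving 0.69553 Fe and 0.69553 O.
46.40 wt% SiO2 ÷ 60.083 g/mol = 0.77227 mol, giving 0.77227 Si and 1.54454 O.
Oxygen sums to 2.31723; scaling by 6/2.31723 = 2.58930 puts the formula on 6 O.
Mg: 0.07716 × 2.58930 = 0.200 atoms per formula unit.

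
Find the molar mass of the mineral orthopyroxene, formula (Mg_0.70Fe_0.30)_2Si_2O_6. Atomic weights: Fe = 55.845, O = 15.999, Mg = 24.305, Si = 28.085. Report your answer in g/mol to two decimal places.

219.70 g/mol

Mg: 1.40 × 24.305 = 34.0270
Fe: 0.60 × 55.845 = 33.5070
Si: 2 × 28.085 = 56.1700
O: 6 × 15.999 = 95.9940
Summing the contributions gives the formula mass.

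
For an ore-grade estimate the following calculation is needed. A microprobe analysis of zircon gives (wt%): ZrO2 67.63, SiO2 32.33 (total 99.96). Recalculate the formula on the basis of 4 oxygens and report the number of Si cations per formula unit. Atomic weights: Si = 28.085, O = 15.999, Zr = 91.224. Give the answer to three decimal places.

0.990 Si apfu

ZrO2: 67.63/123.222 = 0.54885 mol → 0.54885 mol Zr, 1.09770 mol O.
SiO2: 32.33/60.083 = 0.53809 mol → 0.53809 mol Si, 1.07618 mol O.
Total oxygen = 2.17388 mol. Normalization factor = 4/2.17388 = 1.84003.
Si per 4 O = 0.53809 × 1.84003 = 0.990.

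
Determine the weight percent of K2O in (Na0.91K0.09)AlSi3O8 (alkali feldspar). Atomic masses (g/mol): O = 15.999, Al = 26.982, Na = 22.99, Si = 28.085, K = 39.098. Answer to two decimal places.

1.61 wt%

M((Na0.91K0.09)AlSi3O8) = 263.669 g/mol; M(K2O) = 94.195 g/mol.
Moles K2O per formula unit = 0.09 K ÷ 2 = 0.0450.
K2O fraction = (0.0450 × 94.195) / 263.669 = 4.239/263.669 = 0.0161.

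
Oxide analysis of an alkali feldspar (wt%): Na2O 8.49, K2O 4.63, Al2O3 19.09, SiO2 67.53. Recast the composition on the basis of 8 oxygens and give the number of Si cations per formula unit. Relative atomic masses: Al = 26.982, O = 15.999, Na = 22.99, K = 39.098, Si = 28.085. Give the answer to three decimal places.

8.49 wt% Na2O ÷ 61.979 g/mol = 0.13698 mol, giving 0.27396 Na and 0.13698 O.
4.63 wt% K2O ÷ 94.195 g/mol = 0.04915 mol, giving 0.09830 K and 0.04915 O.
19.09 wt% Al2O3 ÷ 101.961 g/mol = 0.18723 mol, giving 0.37446 Al and 0.56169 O.
67.53 wt% SiO2 ÷ 60.083 g/mol = 1.12395 mol, giving 1.12395 Si and 2.24790 O.
Oxygen sums to 2.99572; scaling by 8/2.99572 = 2.67048 puts the formula on 8 O.
Si: 1.12395 × 2.67048 = 3.001 atoms per formula unit.

3.001 Si apfu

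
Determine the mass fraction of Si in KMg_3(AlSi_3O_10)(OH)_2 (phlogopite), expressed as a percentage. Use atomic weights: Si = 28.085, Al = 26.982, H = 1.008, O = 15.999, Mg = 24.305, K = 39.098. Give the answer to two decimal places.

20.19 wt%

Molar mass of KMg_3(AlSi_3O_10)(OH)_2: 1×39.098 + 3×24.305 + 1×26.982 + 3×28.085 + 12×15.999 + 2×1.008 = 417.254 g/mol.
Mass of Si per formula unit: 3 × 28.085 = 84.255 g.
Weight fraction Si = 84.255 / 417.254 = 0.2019.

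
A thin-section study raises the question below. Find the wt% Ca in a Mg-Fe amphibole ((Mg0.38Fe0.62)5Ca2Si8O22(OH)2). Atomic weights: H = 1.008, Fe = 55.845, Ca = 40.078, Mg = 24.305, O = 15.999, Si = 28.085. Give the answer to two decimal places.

8.81 weight percent

M((Mg0.38Fe0.62)5Ca2Si8O22(OH)2) = 910.127 g/mol.
Ca contributes 2 × 40.078 = 80.156 g per mole.
80.156/910.127 = 0.0881 → 8.81%.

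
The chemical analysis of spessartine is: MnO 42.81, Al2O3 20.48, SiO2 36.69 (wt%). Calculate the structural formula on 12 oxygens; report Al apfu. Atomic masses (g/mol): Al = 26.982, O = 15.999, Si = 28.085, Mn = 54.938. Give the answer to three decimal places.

42.81 wt% MnO ÷ 70.937 g/mol = 0.60349 mol, giving 0.60349 Mn and 0.60349 O.
20.48 wt% Al2O3 ÷ 101.961 g/mol = 0.20086 mol, giving 0.40172 Al and 0.60258 O.
36.69 wt% SiO2 ÷ 60.083 g/mol = 0.61066 mol, giving 0.61066 Si and 1.22132 O.
Oxygen sums to 2.42739; scaling by 12/2.42739 = 4.94358 puts the formula on 12 O.
Al: 0.40172 × 4.94358 = 1.986 atoms per formula unit.

1.986 Al apfu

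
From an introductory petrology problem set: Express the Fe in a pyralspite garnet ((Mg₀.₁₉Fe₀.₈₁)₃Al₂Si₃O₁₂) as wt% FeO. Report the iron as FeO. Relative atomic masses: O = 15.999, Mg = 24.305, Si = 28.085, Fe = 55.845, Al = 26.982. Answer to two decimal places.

36.39 wt%

M((Mg₀.₁₉Fe₀.₈₁)₃Al₂Si₃O₁₂) = 479.764 g/mol; M(FeO) = 71.844 g/mol.
Moles FeO per formula unit = 2.43 Fe ÷ 1 = 2.4300.
FeO fraction = (2.4300 × 71.844) / 479.764 = 174.581/479.764 = 0.3639.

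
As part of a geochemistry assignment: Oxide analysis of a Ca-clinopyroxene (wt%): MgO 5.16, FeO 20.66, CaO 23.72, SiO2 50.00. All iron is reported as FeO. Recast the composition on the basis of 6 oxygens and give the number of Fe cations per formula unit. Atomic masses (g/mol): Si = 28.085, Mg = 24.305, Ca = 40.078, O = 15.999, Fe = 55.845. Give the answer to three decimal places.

MgO (M=40.304): mol = 0.12803; Mg = 0.12803, O = 0.12803.
FeO (M=71.844): mol = 0.28757; Fe = 0.28757, O = 0.28757.
CaO (M=56.077): mol = 0.42299; Ca = 0.42299, O = 0.42299.
SiO2 (M=60.083): mol = 0.83218; Si = 0.83218, O = 1.66436.
ΣO = 2.50295; factor = 6/ΣO = 2.39717.
Fe apfu = 0.28757 × 2.39717 = 0.689.

0.689 Fe apfu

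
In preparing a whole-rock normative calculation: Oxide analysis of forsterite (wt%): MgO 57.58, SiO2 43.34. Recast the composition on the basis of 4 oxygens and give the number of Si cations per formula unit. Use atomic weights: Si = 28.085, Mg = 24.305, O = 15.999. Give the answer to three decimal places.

1.005 Si apfu

57.58 wt% MgO ÷ 40.304 g/mol = 1.42864 mol, giving 1.42864 Mg and 1.42864 O.
43.34 wt% SiO2 ÷ 60.083 g/mol = 0.72134 mol, giving 0.72134 Si and 1.44268 O.
Oxygen sums to 2.87132; scaling by 4/2.87132 = 1.39309 puts the formula on 4 O.
Si: 0.72134 × 1.39309 = 1.005 atoms per formula unit.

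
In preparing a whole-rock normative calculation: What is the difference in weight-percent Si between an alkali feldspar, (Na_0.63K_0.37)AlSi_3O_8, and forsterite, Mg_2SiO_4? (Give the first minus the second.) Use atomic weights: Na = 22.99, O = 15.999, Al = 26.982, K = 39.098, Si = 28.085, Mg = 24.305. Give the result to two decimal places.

11.46 percentage points

M((Na_0.63K_0.37)AlSi_3O_8) = 268.179 g/mol, so wt% Si = 84.255/268.179 × 100 = 31.42%.
M(Mg_2SiO_4) = 140.691 g/mol, so wt% Si = 28.085/140.691 × 100 = 19.96%.
31.42 − 19.96 = 11.46 pp.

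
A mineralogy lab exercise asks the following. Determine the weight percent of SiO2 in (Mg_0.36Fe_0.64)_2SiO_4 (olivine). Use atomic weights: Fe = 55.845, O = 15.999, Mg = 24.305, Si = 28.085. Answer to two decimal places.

Molar mass of (Mg_0.36Fe_0.64)_2SiO_4 = 0.72×24.305 + 1.28×55.845 + 1×28.085 + 4×15.999 = 181.062 g/mol.
Each formula unit contains 1 Si, equivalent to 1/1 = 1.0000 mol SiO2.
M(SiO2) = 1×28.085 + 2×15.999 = 60.083 g/mol.
Mass of SiO2 per formula unit = 1.0000 × 60.083 = 60.083 g.
SiO2 wt% = 60.083 / 181.062 × 100 = 33.18%.

33.18 wt%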